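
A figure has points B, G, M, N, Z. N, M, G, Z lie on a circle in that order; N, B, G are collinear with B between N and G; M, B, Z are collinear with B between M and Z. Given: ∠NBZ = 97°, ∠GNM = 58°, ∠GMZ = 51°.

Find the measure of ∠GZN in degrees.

1. ∠GBZ = 83°  [linear pair at B on NG]
2. ∠GZM = 58°  [same arc MG]
3. ∠GNZ = 51°  [same arc GZ]
4. ∠NGZ = 39°  [△GBZ]
5. ∠GZN = 90°  [△NGZ]

∠GZN = 90°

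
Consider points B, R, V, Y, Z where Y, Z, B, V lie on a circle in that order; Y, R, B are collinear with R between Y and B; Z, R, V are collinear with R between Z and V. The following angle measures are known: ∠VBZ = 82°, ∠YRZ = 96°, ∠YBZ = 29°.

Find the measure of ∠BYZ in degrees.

∠BYZ = 31°

1. ∠VYZ = 98°  [cyclic YZBV, opposite ∠Y+∠B]
2. ∠YVZ = 29°  [same arc YZ]
3. ∠VZY = 53°  [△YZV]
4. ∠BYZ = 31°  [△YRZ]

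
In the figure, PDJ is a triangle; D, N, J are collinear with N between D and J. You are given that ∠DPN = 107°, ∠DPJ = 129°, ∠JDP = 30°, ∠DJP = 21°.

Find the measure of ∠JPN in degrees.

∠JPN = 22°

1. ∠NDP = 30°  [N on ray DJ]
2. ∠NJP = 21°  [N on ray JD]
3. ∠DNP = 43°  [△PDN]
4. ∠JNP = 137°  [linear pair at N on DJ]
5. ∠JPN = 22°  [△PNJ]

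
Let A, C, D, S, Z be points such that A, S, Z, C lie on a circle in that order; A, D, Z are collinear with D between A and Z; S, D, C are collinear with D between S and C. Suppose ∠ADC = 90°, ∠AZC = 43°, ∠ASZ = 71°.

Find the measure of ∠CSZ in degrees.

1. ∠ACZ = 109°  [cyclic ASZC, opposite ∠S+∠C]
2. ∠CAZ = 28°  [△AZC]
3. ∠CSZ = 28°  [same arc ZC]

∠CSZ = 28°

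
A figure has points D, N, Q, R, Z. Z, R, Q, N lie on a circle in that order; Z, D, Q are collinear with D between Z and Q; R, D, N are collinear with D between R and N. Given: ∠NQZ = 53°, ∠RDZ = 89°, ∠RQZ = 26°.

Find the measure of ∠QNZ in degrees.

∠QNZ = 64°

1. ∠NRZ = 53°  [same arc ZN]
2. ∠QZR = 38°  [△ZDR]
3. ∠QRZ = 116°  [△ZRQ]
4. ∠QNZ = 64°  [cyclic ZRQN, opposite ∠R+∠N]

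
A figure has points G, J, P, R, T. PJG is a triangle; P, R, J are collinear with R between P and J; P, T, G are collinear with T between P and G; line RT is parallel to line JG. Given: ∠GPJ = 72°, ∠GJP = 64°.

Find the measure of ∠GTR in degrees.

1. ∠JGP = 44°  [△PJG]
2. ∠PTR = 44°  [RT∥JG, corresponding at T]
3. ∠GTR = 136°  [linear pair at T on PG]

∠GTR = 136°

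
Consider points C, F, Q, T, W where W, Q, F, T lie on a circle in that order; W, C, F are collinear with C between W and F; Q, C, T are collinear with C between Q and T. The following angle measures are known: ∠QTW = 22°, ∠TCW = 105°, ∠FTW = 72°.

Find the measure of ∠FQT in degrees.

1. ∠QFW = 22°  [same arc WQ]
2. ∠FCQ = 105°  [vertical angles at C]
3. ∠FQT = 53°  [△QCF]

∠FQT = 53°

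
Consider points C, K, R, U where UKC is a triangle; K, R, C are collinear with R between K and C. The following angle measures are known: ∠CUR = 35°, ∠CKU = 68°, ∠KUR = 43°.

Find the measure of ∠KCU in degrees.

∠KCU = 34°

1. ∠RKU = 68°  [R on ray KC]
2. ∠KRU = 69°  [△UKR]
3. ∠CRU = 111°  [linear pair at R on KC]
4. ∠RCU = 34°  [△URC]
5. ∠KCU = 34°  [R on ray CK]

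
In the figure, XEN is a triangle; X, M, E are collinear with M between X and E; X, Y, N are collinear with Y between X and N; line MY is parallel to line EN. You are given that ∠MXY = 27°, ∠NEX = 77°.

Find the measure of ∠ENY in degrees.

∠ENY = 76°

1. ∠EXN = 27°  [M on XE, Y on XN]
2. ∠ENX = 76°  [△XEN]
3. ∠ENY = 76°  [Y on ray NX]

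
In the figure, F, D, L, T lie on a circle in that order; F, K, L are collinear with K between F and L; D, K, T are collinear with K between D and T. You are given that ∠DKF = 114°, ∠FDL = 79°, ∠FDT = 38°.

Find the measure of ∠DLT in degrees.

∠DLT = 111°

1. ∠LKT = 114°  [vertical angles at K]
2. ∠DKL = 66°  [linear pair at K on FL]
3. ∠DFL = 28°  [△FKD]
4. ∠DLF = 73°  [△FDL]
5. ∠FLT = 38°  [same arc FT]
6. ∠DTL = 28°  [△LKT]
7. ∠LDT = 41°  [△DKL]
8. ∠DLT = 111°  [△DLT]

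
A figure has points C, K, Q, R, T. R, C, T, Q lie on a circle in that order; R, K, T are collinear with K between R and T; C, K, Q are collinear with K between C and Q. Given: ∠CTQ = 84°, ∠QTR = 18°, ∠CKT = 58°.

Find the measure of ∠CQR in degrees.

1. ∠CRQ = 96°  [cyclic RCTQ, opposite ∠R+∠T]
2. ∠QCR = 18°  [same arc RQ]
3. ∠CQR = 66°  [△RCQ]

∠CQR = 66°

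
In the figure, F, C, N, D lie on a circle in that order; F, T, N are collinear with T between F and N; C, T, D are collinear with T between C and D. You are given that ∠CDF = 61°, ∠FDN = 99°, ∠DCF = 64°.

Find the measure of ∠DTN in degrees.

∠DTN = 78°

1. ∠CNF = 61°  [same arc FC]
2. ∠FCN = 81°  [cyclic FCND, opposite ∠C+∠D]
3. ∠DNF = 64°  [same arc FD]
4. ∠CFN = 38°  [△FCN]
5. ∠CDN = 38°  [same arc CN]
6. ∠DTN = 78°  [△NTD]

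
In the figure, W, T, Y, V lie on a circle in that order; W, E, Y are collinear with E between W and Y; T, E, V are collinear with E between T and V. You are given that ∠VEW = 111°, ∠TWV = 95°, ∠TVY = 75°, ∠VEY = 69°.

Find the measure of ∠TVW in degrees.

∠TVW = 49°

1. ∠TEY = 111°  [vertical angles at E]
2. ∠TYV = 85°  [cyclic WTYV, opposite ∠W+∠Y]
3. ∠VTY = 20°  [△TYV]
4. ∠TYW = 49°  [△TEY]
5. ∠TVW = 49°  [same arc WT]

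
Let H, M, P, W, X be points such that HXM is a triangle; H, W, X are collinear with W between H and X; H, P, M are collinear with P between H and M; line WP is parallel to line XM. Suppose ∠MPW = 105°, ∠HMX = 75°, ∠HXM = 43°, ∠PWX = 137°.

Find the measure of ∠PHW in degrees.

1. ∠HPW = 75°  [linear pair at P on HM]
2. ∠HWP = 43°  [WP∥XM, corresponding at W]
3. ∠PHW = 62°  [△HWP]

∠PHW = 62°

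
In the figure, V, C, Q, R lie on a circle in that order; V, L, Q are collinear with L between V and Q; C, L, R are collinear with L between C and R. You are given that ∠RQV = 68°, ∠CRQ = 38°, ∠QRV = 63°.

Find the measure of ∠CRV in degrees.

∠CRV = 25°

1. ∠QVR = 49°  [△VQR]
2. ∠QLR = 74°  [△QLR]
3. ∠RLV = 106°  [linear pair at L on VQ]
4. ∠CRV = 25°  [△VLR]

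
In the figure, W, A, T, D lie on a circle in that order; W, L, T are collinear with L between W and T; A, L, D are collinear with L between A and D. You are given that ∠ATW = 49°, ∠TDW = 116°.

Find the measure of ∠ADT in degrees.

1. ∠TAW = 64°  [cyclic WATD, opposite ∠A+∠D]
2. ∠AWT = 67°  [△WAT]
3. ∠ADT = 67°  [same arc AT]

∠ADT = 67°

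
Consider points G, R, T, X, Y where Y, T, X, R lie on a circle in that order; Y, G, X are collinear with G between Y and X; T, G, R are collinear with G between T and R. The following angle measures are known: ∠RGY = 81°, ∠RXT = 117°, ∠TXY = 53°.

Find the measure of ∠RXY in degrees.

∠RXY = 64°

1. ∠RYT = 63°  [cyclic YTXR, opposite ∠Y+∠X]
2. ∠TRY = 53°  [same arc YT]
3. ∠RTY = 64°  [△YTR]
4. ∠RXY = 64°  [same arc YR]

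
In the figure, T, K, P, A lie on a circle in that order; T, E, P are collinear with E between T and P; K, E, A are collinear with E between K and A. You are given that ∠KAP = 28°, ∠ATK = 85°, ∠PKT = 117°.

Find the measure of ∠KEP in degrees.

1. ∠KTP = 28°  [same arc KP]
2. ∠APK = 95°  [cyclic TKPA, opposite ∠T+∠P]
3. ∠KPT = 35°  [△TKP]
4. ∠AKP = 57°  [△KPA]
5. ∠KEP = 88°  [△KEP]

∠KEP = 88°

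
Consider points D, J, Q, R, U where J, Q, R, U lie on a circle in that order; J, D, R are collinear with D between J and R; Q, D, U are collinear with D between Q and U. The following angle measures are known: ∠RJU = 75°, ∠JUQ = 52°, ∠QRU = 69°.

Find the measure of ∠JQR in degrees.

1. ∠RQU = 75°  [same arc RU]
2. ∠JRQ = 52°  [same arc JQ]
3. ∠QUR = 36°  [△QRU]
4. ∠QJR = 36°  [same arc QR]
5. ∠JQR = 92°  [△JQR]

∠JQR = 92°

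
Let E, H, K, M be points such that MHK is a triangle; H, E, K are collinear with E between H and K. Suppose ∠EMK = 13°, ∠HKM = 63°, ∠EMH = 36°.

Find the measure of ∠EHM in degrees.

∠EHM = 68°

1. ∠EKM = 63°  [E on ray KH]
2. ∠KEM = 104°  [△MEK]
3. ∠HEM = 76°  [linear pair at E on HK]
4. ∠EHM = 68°  [△MHE]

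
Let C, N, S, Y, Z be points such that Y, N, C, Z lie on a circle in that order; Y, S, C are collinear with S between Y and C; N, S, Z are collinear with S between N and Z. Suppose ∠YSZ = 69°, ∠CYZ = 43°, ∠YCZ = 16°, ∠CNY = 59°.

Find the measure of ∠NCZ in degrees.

∠NCZ = 84°

1. ∠CSZ = 111°  [linear pair at S on YC]
2. ∠CNZ = 43°  [same arc CZ]
3. ∠CZN = 53°  [△CSZ]
4. ∠NCZ = 84°  [△NCZ]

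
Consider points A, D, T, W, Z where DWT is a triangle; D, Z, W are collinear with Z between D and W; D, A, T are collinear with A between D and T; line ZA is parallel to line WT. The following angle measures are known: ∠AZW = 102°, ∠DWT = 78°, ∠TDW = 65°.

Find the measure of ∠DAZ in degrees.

1. ∠AZD = 78°  [linear pair at Z on DW]
2. ∠ADZ = 65°  [Z on DW, A on DT]
3. ∠DAZ = 37°  [△DZA]

∠DAZ = 37°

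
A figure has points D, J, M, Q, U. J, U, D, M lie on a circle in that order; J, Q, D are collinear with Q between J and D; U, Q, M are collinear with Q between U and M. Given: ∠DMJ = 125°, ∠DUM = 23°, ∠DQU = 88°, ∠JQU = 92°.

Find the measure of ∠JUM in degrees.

1. ∠DUJ = 55°  [cyclic JUDM, opposite ∠U+∠M]
2. ∠JDU = 69°  [△UQD]
3. ∠DJU = 56°  [△JUD]
4. ∠JUM = 32°  [△JQU]

∠JUM = 32°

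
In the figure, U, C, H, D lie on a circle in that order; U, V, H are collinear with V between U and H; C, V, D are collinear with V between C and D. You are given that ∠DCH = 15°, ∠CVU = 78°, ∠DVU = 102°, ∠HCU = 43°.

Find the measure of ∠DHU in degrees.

1. ∠DUH = 15°  [same arc HD]
2. ∠HDU = 137°  [cyclic UCHD, opposite ∠C+∠D]
3. ∠DHU = 28°  [△UHD]

∠DHU = 28°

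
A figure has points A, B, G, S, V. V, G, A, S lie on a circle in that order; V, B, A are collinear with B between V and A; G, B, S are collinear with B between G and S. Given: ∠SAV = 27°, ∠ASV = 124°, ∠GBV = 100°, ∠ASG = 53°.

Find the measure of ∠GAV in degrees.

∠GAV = 71°

1. ∠SGV = 27°  [same arc VS]
2. ∠AGV = 56°  [cyclic VGAS, opposite ∠G+∠S]
3. ∠AVG = 53°  [△VBG]
4. ∠GAV = 71°  [△VGA]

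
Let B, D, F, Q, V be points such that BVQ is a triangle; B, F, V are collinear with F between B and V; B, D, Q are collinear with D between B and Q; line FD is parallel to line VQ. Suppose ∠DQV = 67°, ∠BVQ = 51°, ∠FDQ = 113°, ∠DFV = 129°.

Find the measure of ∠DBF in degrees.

∠DBF = 62°

1. ∠BQV = 67°  [D on ray QB]
2. ∠QBV = 62°  [△BVQ]
3. ∠DBF = 62°  [F on BV, D on BQ]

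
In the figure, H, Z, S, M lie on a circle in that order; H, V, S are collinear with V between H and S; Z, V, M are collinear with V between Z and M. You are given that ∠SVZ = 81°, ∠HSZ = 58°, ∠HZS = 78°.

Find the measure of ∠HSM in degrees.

1. ∠HVM = 81°  [vertical angles at V]
2. ∠HMZ = 58°  [same arc HZ]
3. ∠HMS = 102°  [cyclic HZSM, opposite ∠Z+∠M]
4. ∠MHS = 41°  [△HVM]
5. ∠HSM = 37°  [△HSM]

∠HSM = 37°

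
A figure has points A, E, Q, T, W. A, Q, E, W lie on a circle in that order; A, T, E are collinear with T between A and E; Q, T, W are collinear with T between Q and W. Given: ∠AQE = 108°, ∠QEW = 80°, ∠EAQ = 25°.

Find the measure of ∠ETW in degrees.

1. ∠AEQ = 47°  [△AQE]
2. ∠QAW = 100°  [cyclic AQEW, opposite ∠A+∠E]
3. ∠EWQ = 25°  [same arc QE]
4. ∠AWQ = 47°  [same arc AQ]
5. ∠AQW = 33°  [△AQW]
6. ∠AEW = 33°  [same arc AW]
7. ∠ETW = 122°  [△ETW]

∠ETW = 122°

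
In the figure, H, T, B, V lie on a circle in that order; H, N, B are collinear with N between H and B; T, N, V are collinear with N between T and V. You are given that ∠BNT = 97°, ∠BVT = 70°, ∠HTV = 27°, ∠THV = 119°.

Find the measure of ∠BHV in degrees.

∠BHV = 49°

1. ∠HNV = 97°  [vertical angles at N]
2. ∠HVT = 34°  [△HTV]
3. ∠BHV = 49°  [△HNV]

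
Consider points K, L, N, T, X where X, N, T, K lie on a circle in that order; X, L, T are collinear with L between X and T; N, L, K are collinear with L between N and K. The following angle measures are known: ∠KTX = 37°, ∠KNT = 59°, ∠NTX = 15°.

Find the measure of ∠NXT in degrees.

∠NXT = 69°

1. ∠KNX = 37°  [same arc XK]
2. ∠NLT = 106°  [△NLT]
3. ∠NLX = 74°  [linear pair at L on XT]
4. ∠NXT = 69°  [△XLN]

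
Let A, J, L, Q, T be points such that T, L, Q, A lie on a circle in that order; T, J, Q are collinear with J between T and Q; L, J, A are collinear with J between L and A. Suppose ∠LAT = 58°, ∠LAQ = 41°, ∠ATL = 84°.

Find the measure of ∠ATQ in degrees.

∠ATQ = 43°

1. ∠LQT = 58°  [same arc TL]
2. ∠ALT = 38°  [△TLA]
3. ∠LTQ = 41°  [same arc LQ]
4. ∠QLT = 81°  [△TLQ]
5. ∠AQT = 38°  [same arc TA]
6. ∠QAT = 99°  [cyclic TLQA, opposite ∠L+∠A]
7. ∠ATQ = 43°  [△TQA]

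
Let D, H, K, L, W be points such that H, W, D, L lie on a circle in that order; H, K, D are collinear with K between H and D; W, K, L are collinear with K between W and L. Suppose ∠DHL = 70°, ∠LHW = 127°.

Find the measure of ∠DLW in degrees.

1. ∠DWL = 70°  [same arc DL]
2. ∠LDW = 53°  [cyclic HWDL, opposite ∠H+∠D]
3. ∠DLW = 57°  [△WDL]

∠DLW = 57°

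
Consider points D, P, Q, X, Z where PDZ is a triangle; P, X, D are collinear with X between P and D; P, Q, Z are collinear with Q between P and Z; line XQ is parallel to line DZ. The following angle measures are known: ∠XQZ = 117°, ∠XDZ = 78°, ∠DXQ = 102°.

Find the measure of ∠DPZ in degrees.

1. ∠PQX = 63°  [linear pair at Q on PZ]
2. ∠PDZ = 78°  [X on ray DP]
3. ∠DZP = 63°  [XQ∥DZ, corresponding at Q]
4. ∠DPZ = 39°  [△PDZ]

∠DPZ = 39°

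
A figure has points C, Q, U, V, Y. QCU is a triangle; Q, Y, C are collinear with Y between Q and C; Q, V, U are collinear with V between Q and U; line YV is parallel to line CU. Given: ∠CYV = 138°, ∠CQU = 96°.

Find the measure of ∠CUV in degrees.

∠CUV = 42°

1. ∠QYV = 42°  [linear pair at Y on QC]
2. ∠VQY = 96°  [Y on QC, V on QU]
3. ∠QVY = 42°  [△QYV]
4. ∠UVY = 138°  [linear pair at V on QU]
5. ∠CUV = 42°  [YV∥CU, co-interior at U–V]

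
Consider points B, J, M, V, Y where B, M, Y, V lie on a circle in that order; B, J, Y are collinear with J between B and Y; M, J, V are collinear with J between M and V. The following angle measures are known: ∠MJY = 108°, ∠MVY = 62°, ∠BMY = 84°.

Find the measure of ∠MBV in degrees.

∠MBV = 100°

1. ∠BJM = 72°  [linear pair at J on BY]
2. ∠MBY = 62°  [same arc MY]
3. ∠BYM = 34°  [△BMY]
4. ∠BMV = 46°  [△BJM]
5. ∠BVM = 34°  [same arc BM]
6. ∠MBV = 100°  [△BMV]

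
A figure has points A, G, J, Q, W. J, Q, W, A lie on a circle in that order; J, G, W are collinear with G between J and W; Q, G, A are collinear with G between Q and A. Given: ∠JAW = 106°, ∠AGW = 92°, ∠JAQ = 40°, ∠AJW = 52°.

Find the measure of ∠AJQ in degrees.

1. ∠AWJ = 22°  [△JWA]
2. ∠AQJ = 22°  [same arc JA]
3. ∠AJQ = 118°  [△JQA]

∠AJQ = 118°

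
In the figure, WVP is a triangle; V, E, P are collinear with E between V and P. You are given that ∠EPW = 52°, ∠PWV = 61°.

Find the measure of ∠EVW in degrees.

1. ∠VPW = 52°  [E on ray PV]
2. ∠PVW = 67°  [△WVP]
3. ∠EVW = 67°  [E on ray VP]

∠EVW = 67°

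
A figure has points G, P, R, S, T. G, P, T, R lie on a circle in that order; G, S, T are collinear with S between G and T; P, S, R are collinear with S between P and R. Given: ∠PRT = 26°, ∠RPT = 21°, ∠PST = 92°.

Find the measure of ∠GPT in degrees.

∠GPT = 87°

1. ∠PGT = 26°  [same arc PT]
2. ∠GTP = 67°  [△PST]
3. ∠GPT = 87°  [△GPT]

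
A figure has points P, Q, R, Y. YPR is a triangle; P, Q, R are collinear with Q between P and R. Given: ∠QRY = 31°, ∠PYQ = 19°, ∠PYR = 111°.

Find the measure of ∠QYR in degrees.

∠QYR = 92°

1. ∠PRY = 31°  [Q on ray RP]
2. ∠RPY = 38°  [△YPR]
3. ∠QPY = 38°  [Q on ray PR]
4. ∠PQY = 123°  [△YPQ]
5. ∠RQY = 57°  [linear pair at Q on PR]
6. ∠QYR = 92°  [△YQR]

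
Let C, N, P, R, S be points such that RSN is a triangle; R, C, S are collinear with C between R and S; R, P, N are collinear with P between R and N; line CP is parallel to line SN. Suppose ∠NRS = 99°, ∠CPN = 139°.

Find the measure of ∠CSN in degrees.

1. ∠CRP = 99°  [C on RS, P on RN]
2. ∠CPR = 41°  [linear pair at P on RN]
3. ∠PCR = 40°  [△RCP]
4. ∠PCS = 140°  [linear pair at C on RS]
5. ∠CSN = 40°  [CP∥SN, co-interior at S–C]

∠CSN = 40°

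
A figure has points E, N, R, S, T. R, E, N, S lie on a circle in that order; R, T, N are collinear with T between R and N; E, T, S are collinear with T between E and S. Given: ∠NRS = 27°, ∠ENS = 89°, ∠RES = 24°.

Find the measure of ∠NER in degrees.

1. ∠NES = 27°  [same arc NS]
2. ∠ERS = 91°  [cyclic RENS, opposite ∠R+∠N]
3. ∠ESN = 64°  [△ENS]
4. ∠ESR = 65°  [△RES]
5. ∠ERN = 64°  [same arc EN]
6. ∠ENR = 65°  [same arc RE]
7. ∠NER = 51°  [△REN]

∠NER = 51°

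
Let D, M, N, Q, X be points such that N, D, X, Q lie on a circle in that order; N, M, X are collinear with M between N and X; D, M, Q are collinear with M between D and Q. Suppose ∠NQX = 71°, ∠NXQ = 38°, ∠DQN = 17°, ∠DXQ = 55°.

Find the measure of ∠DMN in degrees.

1. ∠NDX = 109°  [cyclic NDXQ, opposite ∠D+∠Q]
2. ∠NDQ = 38°  [same arc NQ]
3. ∠DXN = 17°  [same arc ND]
4. ∠DNX = 54°  [△NDX]
5. ∠DMN = 88°  [△NMD]

∠DMN = 88°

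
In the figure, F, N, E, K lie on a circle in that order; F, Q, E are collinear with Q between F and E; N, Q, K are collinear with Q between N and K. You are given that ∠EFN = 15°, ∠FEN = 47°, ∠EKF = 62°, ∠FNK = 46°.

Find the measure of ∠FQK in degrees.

∠FQK = 61°

1. ∠EKN = 15°  [same arc NE]
2. ∠FEK = 46°  [same arc FK]
3. ∠EQK = 119°  [△EQK]
4. ∠FQK = 61°  [linear pair at Q on FE]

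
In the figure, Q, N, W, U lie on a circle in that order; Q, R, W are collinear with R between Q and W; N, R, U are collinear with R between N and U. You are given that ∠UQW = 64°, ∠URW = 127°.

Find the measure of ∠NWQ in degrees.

∠NWQ = 63°

1. ∠UNW = 64°  [same arc WU]
2. ∠NRQ = 127°  [vertical angles at R]
3. ∠NRW = 53°  [linear pair at R on QW]
4. ∠NWQ = 63°  [△NRW]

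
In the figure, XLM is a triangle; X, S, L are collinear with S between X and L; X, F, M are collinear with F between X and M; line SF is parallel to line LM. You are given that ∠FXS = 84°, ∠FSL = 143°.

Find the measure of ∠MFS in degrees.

1. ∠FSX = 37°  [linear pair at S on XL]
2. ∠SFX = 59°  [△XSF]
3. ∠MFS = 121°  [linear pair at F on XM]

∠MFS = 121°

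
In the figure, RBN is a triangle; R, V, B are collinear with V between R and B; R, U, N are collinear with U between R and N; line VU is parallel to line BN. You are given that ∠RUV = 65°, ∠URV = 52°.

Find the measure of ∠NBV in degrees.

1. ∠RVU = 63°  [△RVU]
2. ∠BVU = 117°  [linear pair at V on RB]
3. ∠NBV = 63°  [VU∥BN, co-interior at B–V]

∠NBV = 63°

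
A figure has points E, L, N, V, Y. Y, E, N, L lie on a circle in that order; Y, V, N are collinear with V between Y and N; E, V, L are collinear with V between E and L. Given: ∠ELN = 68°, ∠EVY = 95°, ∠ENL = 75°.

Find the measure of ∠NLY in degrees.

1. ∠LEN = 37°  [△ENL]
2. ∠LVN = 95°  [vertical angles at V]
3. ∠LYN = 37°  [same arc NL]
4. ∠LNY = 17°  [△NVL]
5. ∠NLY = 126°  [△YNL]

∠NLY = 126°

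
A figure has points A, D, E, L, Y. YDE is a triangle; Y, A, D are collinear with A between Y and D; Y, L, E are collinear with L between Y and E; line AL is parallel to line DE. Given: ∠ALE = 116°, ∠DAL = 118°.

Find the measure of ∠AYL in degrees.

∠AYL = 54°

1. ∠ALY = 64°  [linear pair at L on YE]
2. ∠LAY = 62°  [linear pair at A on YD]
3. ∠AYL = 54°  [△YAL]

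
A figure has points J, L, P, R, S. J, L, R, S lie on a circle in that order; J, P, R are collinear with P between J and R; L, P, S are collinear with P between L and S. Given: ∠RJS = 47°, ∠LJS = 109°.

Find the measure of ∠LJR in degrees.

∠LJR = 62°

1. ∠RLS = 47°  [same arc RS]
2. ∠LRS = 71°  [cyclic JLRS, opposite ∠J+∠R]
3. ∠LSR = 62°  [△LRS]
4. ∠LJR = 62°  [same arc LR]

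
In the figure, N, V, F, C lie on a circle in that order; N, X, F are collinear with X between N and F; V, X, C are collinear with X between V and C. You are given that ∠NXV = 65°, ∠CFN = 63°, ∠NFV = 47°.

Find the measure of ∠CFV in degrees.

∠CFV = 110°

1. ∠CXF = 65°  [vertical angles at X]
2. ∠FXV = 115°  [linear pair at X on NF]
3. ∠FCV = 52°  [△FXC]
4. ∠CVF = 18°  [△VXF]
5. ∠CFV = 110°  [△VFC]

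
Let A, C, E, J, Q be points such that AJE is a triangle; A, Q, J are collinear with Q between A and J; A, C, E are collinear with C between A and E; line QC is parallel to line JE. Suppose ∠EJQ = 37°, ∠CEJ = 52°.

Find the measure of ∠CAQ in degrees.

1. ∠AJE = 37°  [Q on ray JA]
2. ∠AEJ = 52°  [C on ray EA]
3. ∠EAJ = 91°  [△AJE]
4. ∠CAQ = 91°  [Q on AJ, C on AE]

∠CAQ = 91°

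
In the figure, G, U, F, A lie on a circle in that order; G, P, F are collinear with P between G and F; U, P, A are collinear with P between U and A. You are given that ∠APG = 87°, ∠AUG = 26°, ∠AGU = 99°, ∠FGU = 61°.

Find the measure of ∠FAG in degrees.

∠FAG = 116°

1. ∠AFG = 26°  [same arc GA]
2. ∠GAU = 55°  [△GUA]
3. ∠AGF = 38°  [△GPA]
4. ∠FAG = 116°  [△GFA]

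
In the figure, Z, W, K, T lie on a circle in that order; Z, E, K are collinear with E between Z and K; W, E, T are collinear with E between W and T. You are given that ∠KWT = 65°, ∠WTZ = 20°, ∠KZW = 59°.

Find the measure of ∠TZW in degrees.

∠TZW = 124°

1. ∠KTW = 59°  [same arc WK]
2. ∠TKW = 56°  [△WKT]
3. ∠TZW = 124°  [cyclic ZWKT, opposite ∠Z+∠K]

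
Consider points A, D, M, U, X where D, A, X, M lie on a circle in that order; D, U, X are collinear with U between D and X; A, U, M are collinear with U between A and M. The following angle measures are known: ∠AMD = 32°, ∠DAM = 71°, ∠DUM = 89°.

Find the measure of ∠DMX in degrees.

∠DMX = 50°

1. ∠MDX = 59°  [△DUM]
2. ∠DXM = 71°  [same arc DM]
3. ∠DMX = 50°  [△DXM]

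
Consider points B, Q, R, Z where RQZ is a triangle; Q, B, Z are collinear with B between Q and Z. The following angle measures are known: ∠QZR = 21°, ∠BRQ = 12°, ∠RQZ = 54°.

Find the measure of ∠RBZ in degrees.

1. ∠BQR = 54°  [B on ray QZ]
2. ∠QBR = 114°  [△RQB]
3. ∠RBZ = 66°  [linear pair at B on QZ]

∠RBZ = 66°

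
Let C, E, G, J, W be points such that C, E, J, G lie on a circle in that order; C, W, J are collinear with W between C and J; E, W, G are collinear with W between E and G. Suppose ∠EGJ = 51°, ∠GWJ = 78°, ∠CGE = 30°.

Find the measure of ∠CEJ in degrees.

1. ∠ECJ = 51°  [same arc EJ]
2. ∠CJE = 30°  [same arc CE]
3. ∠CEJ = 99°  [△CEJ]

∠CEJ = 99°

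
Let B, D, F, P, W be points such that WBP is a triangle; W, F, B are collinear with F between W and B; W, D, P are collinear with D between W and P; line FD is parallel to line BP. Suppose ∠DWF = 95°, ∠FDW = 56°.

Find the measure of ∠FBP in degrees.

1. ∠DFW = 29°  [△WFD]
2. ∠BFD = 151°  [linear pair at F on WB]
3. ∠FBP = 29°  [FD∥BP, co-interior at B–F]

∠FBP = 29°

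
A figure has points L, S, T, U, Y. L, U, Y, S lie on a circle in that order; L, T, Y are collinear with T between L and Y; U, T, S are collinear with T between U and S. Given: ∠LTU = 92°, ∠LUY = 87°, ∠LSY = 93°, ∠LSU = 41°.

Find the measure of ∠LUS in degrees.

∠LUS = 36°

1. ∠LYU = 41°  [same arc LU]
2. ∠ULY = 52°  [△LUY]
3. ∠LUS = 36°  [△LTU]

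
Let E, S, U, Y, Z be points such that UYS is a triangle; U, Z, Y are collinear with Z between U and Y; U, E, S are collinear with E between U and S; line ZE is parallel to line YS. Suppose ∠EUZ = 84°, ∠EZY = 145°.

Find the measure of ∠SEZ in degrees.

1. ∠EZU = 35°  [linear pair at Z on UY]
2. ∠UEZ = 61°  [△UZE]
3. ∠SEZ = 119°  [linear pair at E on US]

∠SEZ = 119°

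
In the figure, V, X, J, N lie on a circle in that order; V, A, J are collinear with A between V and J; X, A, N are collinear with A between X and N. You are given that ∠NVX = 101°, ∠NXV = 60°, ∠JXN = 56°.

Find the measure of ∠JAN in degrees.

1. ∠NJX = 79°  [cyclic VXJN, opposite ∠V+∠J]
2. ∠NJV = 60°  [same arc VN]
3. ∠JNX = 45°  [△XJN]
4. ∠JAN = 75°  [△JAN]

∠JAN = 75°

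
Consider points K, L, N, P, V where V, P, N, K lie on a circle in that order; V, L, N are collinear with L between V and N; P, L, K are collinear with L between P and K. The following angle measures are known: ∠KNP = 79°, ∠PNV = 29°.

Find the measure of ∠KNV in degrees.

∠KNV = 50°

1. ∠KVP = 101°  [cyclic VPNK, opposite ∠V+∠N]
2. ∠PKV = 29°  [same arc VP]
3. ∠KPV = 50°  [△VPK]
4. ∠KNV = 50°  [same arc VK]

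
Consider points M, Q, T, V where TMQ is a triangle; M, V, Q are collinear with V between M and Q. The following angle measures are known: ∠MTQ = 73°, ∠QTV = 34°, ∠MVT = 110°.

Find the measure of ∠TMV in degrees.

1. ∠QVT = 70°  [linear pair at V on MQ]
2. ∠TQV = 76°  [△TVQ]
3. ∠MQT = 76°  [V on ray QM]
4. ∠QMT = 31°  [△TMQ]
5. ∠TMV = 31°  [V on ray MQ]

∠TMV = 31°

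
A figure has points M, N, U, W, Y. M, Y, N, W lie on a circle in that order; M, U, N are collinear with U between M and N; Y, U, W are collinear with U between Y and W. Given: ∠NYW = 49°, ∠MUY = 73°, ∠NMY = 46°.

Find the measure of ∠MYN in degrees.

1. ∠NUY = 107°  [linear pair at U on MN]
2. ∠MNY = 24°  [△YUN]
3. ∠MYN = 110°  [△MYN]

∠MYN = 110°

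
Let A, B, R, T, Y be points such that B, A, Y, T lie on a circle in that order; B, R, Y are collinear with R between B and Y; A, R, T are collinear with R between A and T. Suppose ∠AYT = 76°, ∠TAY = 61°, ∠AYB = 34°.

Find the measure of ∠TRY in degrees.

∠TRY = 95°

1. ∠TBY = 61°  [same arc YT]
2. ∠ATB = 34°  [same arc BA]
3. ∠BRT = 85°  [△BRT]
4. ∠TRY = 95°  [linear pair at R on BY]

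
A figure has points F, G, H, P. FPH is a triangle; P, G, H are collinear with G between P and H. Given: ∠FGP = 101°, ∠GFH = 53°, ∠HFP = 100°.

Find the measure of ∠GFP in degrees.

1. ∠FGH = 79°  [linear pair at G on PH]
2. ∠FHG = 48°  [△FGH]
3. ∠FHP = 48°  [G on ray HP]
4. ∠FPH = 32°  [△FPH]
5. ∠FPG = 32°  [G on ray PH]
6. ∠GFP = 47°  [△FPG]

∠GFP = 47°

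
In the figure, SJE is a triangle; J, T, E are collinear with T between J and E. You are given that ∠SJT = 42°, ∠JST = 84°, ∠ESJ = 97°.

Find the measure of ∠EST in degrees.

1. ∠JTS = 54°  [△SJT]
2. ∠EJS = 42°  [T on ray JE]
3. ∠JES = 41°  [△SJE]
4. ∠ETS = 126°  [linear pair at T on JE]
5. ∠SET = 41°  [T on ray EJ]
6. ∠EST = 13°  [△STE]

∠EST = 13°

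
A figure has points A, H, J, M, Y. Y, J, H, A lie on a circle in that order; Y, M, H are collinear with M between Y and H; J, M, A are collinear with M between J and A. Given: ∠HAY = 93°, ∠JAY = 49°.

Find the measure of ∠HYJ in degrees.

1. ∠HJY = 87°  [cyclic YJHA, opposite ∠J+∠A]
2. ∠JHY = 49°  [same arc YJ]
3. ∠HYJ = 44°  [△YJH]

∠HYJ = 44°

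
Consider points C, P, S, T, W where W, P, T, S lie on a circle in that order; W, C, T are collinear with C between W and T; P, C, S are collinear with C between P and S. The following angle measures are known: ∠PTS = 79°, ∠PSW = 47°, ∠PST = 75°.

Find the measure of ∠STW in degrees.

∠STW = 32°

1. ∠PWS = 101°  [cyclic WPTS, opposite ∠W+∠T]
2. ∠SPW = 32°  [△WPS]
3. ∠STW = 32°  [same arc WS]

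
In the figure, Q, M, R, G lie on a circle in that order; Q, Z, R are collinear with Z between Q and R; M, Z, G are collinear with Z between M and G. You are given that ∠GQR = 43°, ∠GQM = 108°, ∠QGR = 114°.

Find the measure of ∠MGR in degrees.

1. ∠GMR = 43°  [same arc RG]
2. ∠GRM = 72°  [cyclic QMRG, opposite ∠Q+∠R]
3. ∠MGR = 65°  [△MRG]

∠MGR = 65°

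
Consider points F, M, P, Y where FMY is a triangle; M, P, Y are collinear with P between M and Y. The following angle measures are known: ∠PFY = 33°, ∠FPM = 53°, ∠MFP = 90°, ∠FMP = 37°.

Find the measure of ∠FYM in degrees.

∠FYM = 20°

1. ∠FPY = 127°  [linear pair at P on MY]
2. ∠FYP = 20°  [△FPY]
3. ∠FYM = 20°  [P on ray YM]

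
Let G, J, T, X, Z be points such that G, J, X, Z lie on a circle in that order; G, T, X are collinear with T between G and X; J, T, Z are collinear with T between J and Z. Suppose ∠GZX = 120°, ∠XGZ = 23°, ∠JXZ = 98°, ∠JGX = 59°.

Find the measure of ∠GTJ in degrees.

1. ∠GXZ = 37°  [△GXZ]
2. ∠GJZ = 37°  [same arc GZ]
3. ∠GTJ = 84°  [△GTJ]

∠GTJ = 84°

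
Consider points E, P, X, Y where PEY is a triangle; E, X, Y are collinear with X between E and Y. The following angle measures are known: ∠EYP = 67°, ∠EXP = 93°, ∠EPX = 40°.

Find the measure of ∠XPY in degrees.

∠XPY = 26°

1. ∠PYX = 67°  [X on ray YE]
2. ∠PXY = 87°  [linear pair at X on EY]
3. ∠XPY = 26°  [△PXY]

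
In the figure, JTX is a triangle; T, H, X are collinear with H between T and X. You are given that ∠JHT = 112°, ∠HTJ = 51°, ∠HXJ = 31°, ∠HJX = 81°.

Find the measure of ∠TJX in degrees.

1. ∠JTX = 51°  [H on ray TX]
2. ∠JXT = 31°  [H on ray XT]
3. ∠TJX = 98°  [△JTX]

∠TJX = 98°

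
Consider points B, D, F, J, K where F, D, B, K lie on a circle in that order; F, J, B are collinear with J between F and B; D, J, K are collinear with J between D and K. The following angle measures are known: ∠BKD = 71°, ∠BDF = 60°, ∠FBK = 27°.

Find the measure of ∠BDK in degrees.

∠BDK = 33°

1. ∠BKF = 120°  [cyclic FDBK, opposite ∠D+∠K]
2. ∠BFK = 33°  [△FBK]
3. ∠BDK = 33°  [same arc BK]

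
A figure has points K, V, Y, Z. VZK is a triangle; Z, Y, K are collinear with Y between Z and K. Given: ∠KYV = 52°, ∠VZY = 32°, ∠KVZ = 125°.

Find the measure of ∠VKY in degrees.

1. ∠KZV = 32°  [Y on ray ZK]
2. ∠VKZ = 23°  [△VZK]
3. ∠VKY = 23°  [Y on ray KZ]

∠VKY = 23°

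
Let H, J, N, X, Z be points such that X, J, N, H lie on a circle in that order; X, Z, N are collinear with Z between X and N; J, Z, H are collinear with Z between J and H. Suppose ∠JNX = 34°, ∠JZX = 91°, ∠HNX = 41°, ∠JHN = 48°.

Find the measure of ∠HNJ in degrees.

1. ∠JHX = 34°  [same arc XJ]
2. ∠HJX = 41°  [same arc XH]
3. ∠HXJ = 105°  [△XJH]
4. ∠HNJ = 75°  [cyclic XJNH, opposite ∠X+∠N]

∠HNJ = 75°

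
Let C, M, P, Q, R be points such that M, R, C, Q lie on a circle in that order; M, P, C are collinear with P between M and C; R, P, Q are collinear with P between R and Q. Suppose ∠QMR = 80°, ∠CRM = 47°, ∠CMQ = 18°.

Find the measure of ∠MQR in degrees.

1. ∠CQM = 133°  [cyclic MRCQ, opposite ∠R+∠Q]
2. ∠MCQ = 29°  [△MCQ]
3. ∠MRQ = 29°  [same arc MQ]
4. ∠MQR = 71°  [△MRQ]

∠MQR = 71°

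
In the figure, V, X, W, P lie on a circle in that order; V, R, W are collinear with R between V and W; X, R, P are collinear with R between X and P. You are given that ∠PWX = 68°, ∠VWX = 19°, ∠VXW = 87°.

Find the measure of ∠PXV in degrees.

∠PXV = 49°

1. ∠PVX = 112°  [cyclic VXWP, opposite ∠V+∠W]
2. ∠VPX = 19°  [same arc VX]
3. ∠PXV = 49°  [△VXP]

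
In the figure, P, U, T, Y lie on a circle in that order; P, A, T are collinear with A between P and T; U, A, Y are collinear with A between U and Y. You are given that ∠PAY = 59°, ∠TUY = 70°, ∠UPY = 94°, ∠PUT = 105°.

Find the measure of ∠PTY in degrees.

∠PTY = 35°

1. ∠TPY = 70°  [same arc TY]
2. ∠PYT = 75°  [cyclic PUTY, opposite ∠U+∠Y]
3. ∠PTY = 35°  [△PTY]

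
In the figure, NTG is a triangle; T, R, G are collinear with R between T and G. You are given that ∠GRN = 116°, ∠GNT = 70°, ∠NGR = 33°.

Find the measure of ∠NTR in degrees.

∠NTR = 77°

1. ∠NGT = 33°  [R on ray GT]
2. ∠GTN = 77°  [△NTG]
3. ∠NTR = 77°  [R on ray TG]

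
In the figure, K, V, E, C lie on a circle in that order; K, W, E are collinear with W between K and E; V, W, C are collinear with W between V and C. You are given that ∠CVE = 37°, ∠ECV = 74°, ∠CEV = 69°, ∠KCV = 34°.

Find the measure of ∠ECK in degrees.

1. ∠EKV = 74°  [same arc VE]
2. ∠KEV = 34°  [same arc KV]
3. ∠EVK = 72°  [△KVE]
4. ∠ECK = 108°  [cyclic KVEC, opposite ∠V+∠C]

∠ECK = 108°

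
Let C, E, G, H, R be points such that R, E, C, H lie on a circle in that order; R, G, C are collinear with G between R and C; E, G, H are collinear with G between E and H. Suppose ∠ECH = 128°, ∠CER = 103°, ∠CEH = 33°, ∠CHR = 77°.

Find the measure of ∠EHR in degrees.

1. ∠ERH = 52°  [cyclic RECH, opposite ∠R+∠C]
2. ∠CRH = 33°  [same arc CH]
3. ∠HCR = 70°  [△RCH]
4. ∠HER = 70°  [same arc RH]
5. ∠EHR = 58°  [△REH]

∠EHR = 58°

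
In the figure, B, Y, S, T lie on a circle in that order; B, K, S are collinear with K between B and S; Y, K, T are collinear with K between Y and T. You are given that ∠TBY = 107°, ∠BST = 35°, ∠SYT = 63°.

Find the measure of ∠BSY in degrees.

∠BSY = 38°

1. ∠BYT = 35°  [same arc BT]
2. ∠BTY = 38°  [△BYT]
3. ∠BSY = 38°  [same arc BY]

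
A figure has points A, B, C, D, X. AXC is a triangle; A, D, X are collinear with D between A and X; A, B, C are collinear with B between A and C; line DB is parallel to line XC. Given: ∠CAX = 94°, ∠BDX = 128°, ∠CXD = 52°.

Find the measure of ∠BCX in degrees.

1. ∠AXC = 52°  [D on ray XA]
2. ∠ACX = 34°  [△AXC]
3. ∠BCX = 34°  [B on ray CA]

∠BCX = 34°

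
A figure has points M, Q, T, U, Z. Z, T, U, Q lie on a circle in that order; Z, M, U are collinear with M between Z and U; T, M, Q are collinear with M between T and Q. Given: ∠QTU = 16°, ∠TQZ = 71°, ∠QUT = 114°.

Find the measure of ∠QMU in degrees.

1. ∠QZU = 16°  [same arc UQ]
2. ∠QMZ = 93°  [△ZMQ]
3. ∠QMU = 87°  [linear pair at M on ZU]

∠QMU = 87°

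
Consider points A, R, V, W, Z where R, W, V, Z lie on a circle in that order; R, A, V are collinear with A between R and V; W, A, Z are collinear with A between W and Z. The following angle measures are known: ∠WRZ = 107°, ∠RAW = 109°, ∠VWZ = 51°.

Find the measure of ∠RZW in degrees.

1. ∠VAZ = 109°  [vertical angles at A]
2. ∠VRZ = 51°  [same arc VZ]
3. ∠RAZ = 71°  [linear pair at A on RV]
4. ∠RZW = 58°  [△RAZ]

∠RZW = 58°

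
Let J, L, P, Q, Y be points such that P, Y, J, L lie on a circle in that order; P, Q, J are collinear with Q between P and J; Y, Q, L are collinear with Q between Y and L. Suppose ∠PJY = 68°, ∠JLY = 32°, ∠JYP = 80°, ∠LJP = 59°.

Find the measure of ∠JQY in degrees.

∠JQY = 91°

1. ∠PLY = 68°  [same arc PY]
2. ∠JLP = 100°  [cyclic PYJL, opposite ∠Y+∠L]
3. ∠JPL = 21°  [△PJL]
4. ∠LQP = 91°  [△PQL]
5. ∠JQY = 91°  [vertical angles at Q]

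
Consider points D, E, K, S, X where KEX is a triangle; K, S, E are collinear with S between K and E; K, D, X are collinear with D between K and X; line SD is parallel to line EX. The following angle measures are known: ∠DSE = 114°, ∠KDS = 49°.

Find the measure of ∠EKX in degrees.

1. ∠DSK = 66°  [linear pair at S on KE]
2. ∠DKS = 65°  [△KSD]
3. ∠EKX = 65°  [S on KE, D on KX]

∠EKX = 65°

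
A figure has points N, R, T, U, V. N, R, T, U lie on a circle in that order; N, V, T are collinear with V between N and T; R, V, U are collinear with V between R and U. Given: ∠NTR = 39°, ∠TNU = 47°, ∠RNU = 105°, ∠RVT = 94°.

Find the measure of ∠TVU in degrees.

∠TVU = 86°

1. ∠NUR = 39°  [same arc NR]
2. ∠NVU = 94°  [△NVU]
3. ∠TVU = 86°  [linear pair at V on NT]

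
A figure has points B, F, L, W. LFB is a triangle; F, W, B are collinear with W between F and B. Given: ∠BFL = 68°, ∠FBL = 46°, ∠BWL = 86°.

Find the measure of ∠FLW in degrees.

∠FLW = 18°

1. ∠LFW = 68°  [W on ray FB]
2. ∠FWL = 94°  [linear pair at W on FB]
3. ∠FLW = 18°  [△LFW]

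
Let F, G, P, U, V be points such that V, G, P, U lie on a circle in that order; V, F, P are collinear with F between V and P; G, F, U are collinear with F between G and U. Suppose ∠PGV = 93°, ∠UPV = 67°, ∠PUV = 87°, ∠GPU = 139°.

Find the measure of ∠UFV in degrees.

∠UFV = 82°

1. ∠UGV = 67°  [same arc VU]
2. ∠PVU = 26°  [△VPU]
3. ∠GVU = 41°  [cyclic VGPU, opposite ∠V+∠P]
4. ∠GUV = 72°  [△VGU]
5. ∠UFV = 82°  [△VFU]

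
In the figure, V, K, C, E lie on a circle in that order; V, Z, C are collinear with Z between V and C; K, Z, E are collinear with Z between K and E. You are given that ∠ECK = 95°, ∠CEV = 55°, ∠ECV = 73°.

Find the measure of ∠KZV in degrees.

1. ∠EVK = 85°  [cyclic VKCE, opposite ∠V+∠C]
2. ∠CVE = 52°  [△VCE]
3. ∠EKV = 73°  [same arc VE]
4. ∠KEV = 22°  [△VKE]
5. ∠CKE = 52°  [same arc CE]
6. ∠KCV = 22°  [same arc VK]
7. ∠CZK = 106°  [△KZC]
8. ∠KZV = 74°  [linear pair at Z on VC]

∠KZV = 74°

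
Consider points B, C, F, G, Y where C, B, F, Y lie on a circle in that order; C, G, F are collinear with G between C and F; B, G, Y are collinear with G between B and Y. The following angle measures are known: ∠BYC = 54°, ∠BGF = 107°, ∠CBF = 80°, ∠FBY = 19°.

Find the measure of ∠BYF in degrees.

∠BYF = 46°

1. ∠BFC = 54°  [same arc CB]
2. ∠BCF = 46°  [△CBF]
3. ∠BYF = 46°  [same arc BF]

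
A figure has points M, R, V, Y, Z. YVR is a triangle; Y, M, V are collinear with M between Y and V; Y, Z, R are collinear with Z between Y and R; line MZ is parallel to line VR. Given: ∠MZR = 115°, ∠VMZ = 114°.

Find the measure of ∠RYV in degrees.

∠RYV = 49°

1. ∠MZY = 65°  [linear pair at Z on YR]
2. ∠YMZ = 66°  [linear pair at M on YV]
3. ∠MYZ = 49°  [△YMZ]
4. ∠RYV = 49°  [M on YV, Z on YR]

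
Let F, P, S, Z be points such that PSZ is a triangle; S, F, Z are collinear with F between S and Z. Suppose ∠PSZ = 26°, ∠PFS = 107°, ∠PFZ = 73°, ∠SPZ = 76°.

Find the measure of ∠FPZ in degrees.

1. ∠PZS = 78°  [△PSZ]
2. ∠FZP = 78°  [F on ray ZS]
3. ∠FPZ = 29°  [△PFZ]

∠FPZ = 29°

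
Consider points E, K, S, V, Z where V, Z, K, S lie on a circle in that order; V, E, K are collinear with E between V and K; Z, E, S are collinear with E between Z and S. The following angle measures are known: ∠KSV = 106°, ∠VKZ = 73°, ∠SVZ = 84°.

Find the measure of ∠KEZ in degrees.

∠KEZ = 56°

1. ∠KZV = 74°  [cyclic VZKS, opposite ∠Z+∠S]
2. ∠VSZ = 73°  [same arc VZ]
3. ∠KVZ = 33°  [△VZK]
4. ∠SZV = 23°  [△VZS]
5. ∠VEZ = 124°  [△VEZ]
6. ∠KEZ = 56°  [linear pair at E on VK]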